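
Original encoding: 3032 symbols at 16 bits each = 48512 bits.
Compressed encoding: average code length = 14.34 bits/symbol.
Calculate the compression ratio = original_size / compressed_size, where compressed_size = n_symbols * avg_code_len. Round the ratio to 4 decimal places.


original_size = n_symbols * orig_bits = 3032 * 16 = 48512 bits
compressed_size = n_symbols * avg_code_len = 3032 * 14.34 = 43478.88 bits
ratio = original_size / compressed_size = 48512 / 43478.88 = 1.1158

Compression ratio = 1.1158


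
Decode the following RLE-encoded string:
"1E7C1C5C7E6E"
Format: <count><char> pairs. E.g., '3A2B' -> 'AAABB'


Expanding each <count><char> pair:
  1E -> 'E'
  7C -> 'CCCCCCC'
  1C -> 'C'
  5C -> 'CCCCC'
  7E -> 'EEEEEEE'
  6E -> 'EEEEEE'

Decoded = ECCCCCCCCCCCCCEEEEEEEEEEEEE


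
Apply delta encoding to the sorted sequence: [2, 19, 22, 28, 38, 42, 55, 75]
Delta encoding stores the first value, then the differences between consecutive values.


First value: 2
Deltas:
  19 - 2 = 17
  22 - 19 = 3
  28 - 22 = 6
  38 - 28 = 10
  42 - 38 = 4
  55 - 42 = 13
  75 - 55 = 20


Delta encoded: [2, 17, 3, 6, 10, 4, 13, 20]


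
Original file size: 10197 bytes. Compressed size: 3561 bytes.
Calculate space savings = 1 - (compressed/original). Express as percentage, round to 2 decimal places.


ratio = compressed/original = 3561/10197 = 0.34922
savings = 1 - ratio = 1 - 0.34922 = 0.65078
as a percentage: 0.65078 * 100 = 65.08%

Space savings = 1 - 3561/10197 = 65.08%


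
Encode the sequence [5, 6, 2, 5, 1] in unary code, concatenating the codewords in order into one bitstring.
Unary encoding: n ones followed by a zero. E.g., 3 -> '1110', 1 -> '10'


Encode each number as n ones followed by a terminating 0:
  5 -> 111110 (6 bits)
  6 -> 1111110 (7 bits)
  2 -> 110 (3 bits)
  5 -> 111110 (6 bits)
  1 -> 10 (2 bits)
Total length = 6 + 7 + 3 + 6 + 2 = 24 bits.

Unary([5, 6, 2, 5, 1]) = 111110111111011011111010 (24 bits)


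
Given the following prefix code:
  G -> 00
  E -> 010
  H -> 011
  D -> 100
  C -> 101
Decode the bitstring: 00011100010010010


Decoding step by step:
Bits 00 -> G
Bits 011 -> H
Bits 100 -> D
Bits 010 -> E
Bits 010 -> E
Bits 010 -> E


Decoded message: GHDEEE


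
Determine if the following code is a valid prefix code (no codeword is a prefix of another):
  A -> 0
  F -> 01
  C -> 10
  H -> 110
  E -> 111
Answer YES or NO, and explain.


Checking each pair (does one codeword prefix another?):
  A='0' vs F='01': prefix -- VIOLATION

NO -- this is NOT a valid prefix code. A (0) is a prefix of F (01).


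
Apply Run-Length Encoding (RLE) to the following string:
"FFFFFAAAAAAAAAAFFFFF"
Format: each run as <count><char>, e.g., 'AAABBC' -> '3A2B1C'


Scanning runs left to right:
  i=0: run of 'F' x 5 -> '5F'
  i=5: run of 'A' x 10 -> '10A'
  i=15: run of 'F' x 5 -> '5F'

RLE = 5F10A5F


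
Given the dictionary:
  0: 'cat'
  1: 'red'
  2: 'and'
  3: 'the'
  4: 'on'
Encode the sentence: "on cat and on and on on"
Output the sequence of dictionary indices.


Look up each word in the dictionary:
  'on' -> 4
  'cat' -> 0
  'and' -> 2
  'on' -> 4
  'and' -> 2
  'on' -> 4
  'on' -> 4

Encoded: [4, 0, 2, 4, 2, 4, 4]


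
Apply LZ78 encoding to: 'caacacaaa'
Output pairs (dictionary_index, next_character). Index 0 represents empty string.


LZ78 encoding steps:
Dictionary: {0: ''}
Step 1: w='' (idx 0), next='c' -> output (0, 'c'), add 'c' as idx 1
Step 2: w='' (idx 0), next='a' -> output (0, 'a'), add 'a' as idx 2
Step 3: w='a' (idx 2), next='c' -> output (2, 'c'), add 'ac' as idx 3
Step 4: w='ac' (idx 3), next='a' -> output (3, 'a'), add 'aca' as idx 4
Step 5: w='a' (idx 2), next='a' -> output (2, 'a'), add 'aa' as idx 5


Encoded: [(0, 'c'), (0, 'a'), (2, 'c'), (3, 'a'), (2, 'a')]


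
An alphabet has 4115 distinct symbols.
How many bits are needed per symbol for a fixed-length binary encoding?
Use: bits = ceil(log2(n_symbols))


log2(4115) = 12.0067
Bracket: 2^12 = 4096 < 4115 <= 2^13 = 8192
So ceil(log2(4115)) = 13

bits = ceil(log2(4115)) = ceil(12.0067) = 13 bits


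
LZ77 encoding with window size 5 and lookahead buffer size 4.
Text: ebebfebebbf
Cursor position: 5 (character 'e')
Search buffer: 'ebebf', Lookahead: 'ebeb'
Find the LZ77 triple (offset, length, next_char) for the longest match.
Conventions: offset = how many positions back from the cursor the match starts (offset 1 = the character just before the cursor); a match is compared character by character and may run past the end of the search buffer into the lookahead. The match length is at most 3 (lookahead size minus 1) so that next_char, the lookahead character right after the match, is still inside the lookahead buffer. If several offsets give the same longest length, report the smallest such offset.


Try each offset into the search buffer:
  offset=1 (pos 4, char 'f'): match length 0
  offset=2 (pos 3, char 'b'): match length 0
  offset=3 (pos 2, char 'e'): match length 2
  offset=4 (pos 1, char 'b'): match length 0
  offset=5 (pos 0, char 'e'): match length 3
Longest match has length 3 at offset 5.
next_char = character at position 5 + 3 = 8 -> 'b'

Best match: offset=5, length=3 (matching 'ebe' starting at position 0)
LZ77 triple: (5, 3, 'b')


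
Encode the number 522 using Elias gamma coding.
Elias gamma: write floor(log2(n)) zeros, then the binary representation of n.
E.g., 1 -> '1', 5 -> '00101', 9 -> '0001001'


num_bits = floor(log2(522)) + 1 = 10
leading_zeros = num_bits - 1 = 9
binary(522) = 1000001010

Elias gamma(522) = '000000000' + '1000001010' = 0000000001000001010 (19 bits)


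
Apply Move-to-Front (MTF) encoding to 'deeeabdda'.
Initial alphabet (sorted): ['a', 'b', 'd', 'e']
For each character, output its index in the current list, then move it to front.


MTF encoding:
'd': index 2 in ['a', 'b', 'd', 'e'] -> ['d', 'a', 'b', 'e']
'e': index 3 in ['d', 'a', 'b', 'e'] -> ['e', 'd', 'a', 'b']
'e': index 0 in ['e', 'd', 'a', 'b'] -> ['e', 'd', 'a', 'b']
'e': index 0 in ['e', 'd', 'a', 'b'] -> ['e', 'd', 'a', 'b']
'a': index 2 in ['e', 'd', 'a', 'b'] -> ['a', 'e', 'd', 'b']
'b': index 3 in ['a', 'e', 'd', 'b'] -> ['b', 'a', 'e', 'd']
'd': index 3 in ['b', 'a', 'e', 'd'] -> ['d', 'b', 'a', 'e']
'd': index 0 in ['d', 'b', 'a', 'e'] -> ['d', 'b', 'a', 'e']
'a': index 2 in ['d', 'b', 'a', 'e'] -> ['a', 'd', 'b', 'e']


Output: [2, 3, 0, 0, 2, 3, 3, 0, 2]


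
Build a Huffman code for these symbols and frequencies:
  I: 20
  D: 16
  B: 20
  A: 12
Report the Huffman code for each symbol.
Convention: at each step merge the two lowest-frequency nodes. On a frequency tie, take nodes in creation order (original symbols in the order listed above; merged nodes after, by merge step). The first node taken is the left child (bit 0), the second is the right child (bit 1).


Huffman tree construction:
Step 1: Merge A(12) + D(16) = 28
Step 2: Merge I(20) + B(20) = 40
Step 3: Merge (A+D)(28) + (I+B)(40) = 68
Read each symbol's code off the tree from the root (left child = 0, right child = 1).

Codes:
  I: 10 (length 2)
  D: 01 (length 2)
  B: 11 (length 2)
  A: 00 (length 2)
Average code length: 136/68 = 2.0000 bits/symbol


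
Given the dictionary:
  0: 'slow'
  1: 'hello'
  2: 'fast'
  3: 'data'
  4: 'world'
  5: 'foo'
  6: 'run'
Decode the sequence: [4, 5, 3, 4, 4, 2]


Look up each index in the dictionary:
  4 -> 'world'
  5 -> 'foo'
  3 -> 'data'
  4 -> 'world'
  4 -> 'world'
  2 -> 'fast'

Decoded: "world foo data world world fast"


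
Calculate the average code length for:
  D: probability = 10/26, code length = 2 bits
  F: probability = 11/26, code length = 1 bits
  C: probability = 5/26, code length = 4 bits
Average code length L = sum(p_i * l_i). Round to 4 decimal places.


Weighted contributions p_i * l_i:
  D: (10/26) * 2 = 20/26
  F: (11/26) * 1 = 11/26
  C: (5/26) * 4 = 20/26
Sum = (20 + 11 + 20)/26 = 51/26

L = 51/26 = 1.9615 bits/symbol


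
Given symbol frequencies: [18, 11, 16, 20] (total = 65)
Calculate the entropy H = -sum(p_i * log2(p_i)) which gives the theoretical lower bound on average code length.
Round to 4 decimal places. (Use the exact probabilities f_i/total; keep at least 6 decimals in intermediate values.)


Per-symbol terms -p_i * log2(p_i) with p_i = f_i/65:
  p = 18/65 = 0.276923: log2(p) = -1.852443, -p*log2(p) = 0.512984
  p = 11/65 = 0.169231: log2(p) = -2.562936, -p*log2(p) = 0.433728
  p = 16/65 = 0.246154: log2(p) = -2.022368, -p*log2(p) = 0.497814
  p = 20/65 = 0.307692: log2(p) = -1.700440, -p*log2(p) = 0.523212
H = 0.512984 + 0.433728 + 0.497814 + 0.523212 = 1.967738

H = 1.9677 bits/symbol


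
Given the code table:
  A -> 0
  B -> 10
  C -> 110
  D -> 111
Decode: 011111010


Decoding:
0 -> A
111 -> D
110 -> C
10 -> B


Result: ADCB


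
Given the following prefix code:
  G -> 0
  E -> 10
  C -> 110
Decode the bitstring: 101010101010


Decoding step by step:
Bits 10 -> E
Bits 10 -> E
Bits 10 -> E
Bits 10 -> E
Bits 10 -> E
Bits 10 -> E


Decoded message: EEEEEE


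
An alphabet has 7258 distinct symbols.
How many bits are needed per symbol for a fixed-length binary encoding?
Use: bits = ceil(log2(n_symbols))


log2(7258) = 12.8254
Bracket: 2^12 = 4096 < 7258 <= 2^13 = 8192
So ceil(log2(7258)) = 13

bits = ceil(log2(7258)) = ceil(12.8254) = 13 bits


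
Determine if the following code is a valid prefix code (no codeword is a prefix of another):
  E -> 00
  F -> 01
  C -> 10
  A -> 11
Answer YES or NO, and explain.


Checking each pair (does one codeword prefix another?):
  E='00' vs F='01': no prefix
  E='00' vs C='10': no prefix
  E='00' vs A='11': no prefix
  F='01' vs E='00': no prefix
  F='01' vs C='10': no prefix
  F='01' vs A='11': no prefix
  C='10' vs E='00': no prefix
  C='10' vs F='01': no prefix
  C='10' vs A='11': no prefix
  A='11' vs E='00': no prefix
  A='11' vs F='01': no prefix
  A='11' vs C='10': no prefix
No violation found over all pairs.

YES -- this is a valid prefix code. No codeword is a prefix of any other codeword.


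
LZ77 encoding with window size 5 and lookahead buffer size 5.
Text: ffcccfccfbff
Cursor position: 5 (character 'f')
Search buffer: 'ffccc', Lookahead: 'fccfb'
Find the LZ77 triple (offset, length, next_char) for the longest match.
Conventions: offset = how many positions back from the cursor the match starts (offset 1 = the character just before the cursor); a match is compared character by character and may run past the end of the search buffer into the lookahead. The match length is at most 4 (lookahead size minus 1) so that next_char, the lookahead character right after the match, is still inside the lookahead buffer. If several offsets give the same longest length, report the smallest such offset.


Try each offset into the search buffer:
  offset=1 (pos 4, char 'c'): match length 0
  offset=2 (pos 3, char 'c'): match length 0
  offset=3 (pos 2, char 'c'): match length 0
  offset=4 (pos 1, char 'f'): match length 3
  offset=5 (pos 0, char 'f'): match length 1
Longest match has length 3 at offset 4.
next_char = character at position 5 + 3 = 8 -> 'f'

Best match: offset=4, length=3 (matching 'fcc' starting at position 1)
LZ77 triple: (4, 3, 'f')


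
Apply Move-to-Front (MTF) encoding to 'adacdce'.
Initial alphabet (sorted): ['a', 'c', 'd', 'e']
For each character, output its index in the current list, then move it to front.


MTF encoding:
'a': index 0 in ['a', 'c', 'd', 'e'] -> ['a', 'c', 'd', 'e']
'd': index 2 in ['a', 'c', 'd', 'e'] -> ['d', 'a', 'c', 'e']
'a': index 1 in ['d', 'a', 'c', 'e'] -> ['a', 'd', 'c', 'e']
'c': index 2 in ['a', 'd', 'c', 'e'] -> ['c', 'a', 'd', 'e']
'd': index 2 in ['c', 'a', 'd', 'e'] -> ['d', 'c', 'a', 'e']
'c': index 1 in ['d', 'c', 'a', 'e'] -> ['c', 'd', 'a', 'e']
'e': index 3 in ['c', 'd', 'a', 'e'] -> ['e', 'c', 'd', 'a']


Output: [0, 2, 1, 2, 2, 1, 3]


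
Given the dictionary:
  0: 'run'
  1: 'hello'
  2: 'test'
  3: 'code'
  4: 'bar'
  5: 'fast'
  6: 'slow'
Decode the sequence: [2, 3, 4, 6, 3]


Look up each index in the dictionary:
  2 -> 'test'
  3 -> 'code'
  4 -> 'bar'
  6 -> 'slow'
  3 -> 'code'

Decoded: "test code bar slow code"


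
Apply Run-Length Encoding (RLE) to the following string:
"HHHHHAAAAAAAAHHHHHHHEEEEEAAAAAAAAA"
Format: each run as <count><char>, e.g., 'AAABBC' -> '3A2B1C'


Scanning runs left to right:
  i=0: run of 'H' x 5 -> '5H'
  i=5: run of 'A' x 8 -> '8A'
  i=13: run of 'H' x 7 -> '7H'
  i=20: run of 'E' x 5 -> '5E'
  i=25: run of 'A' x 9 -> '9A'

RLE = 5H8A7H5E9A


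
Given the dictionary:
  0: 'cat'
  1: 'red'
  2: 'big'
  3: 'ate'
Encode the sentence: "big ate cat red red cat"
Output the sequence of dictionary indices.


Look up each word in the dictionary:
  'big' -> 2
  'ate' -> 3
  'cat' -> 0
  'red' -> 1
  'red' -> 1
  'cat' -> 0

Encoded: [2, 3, 0, 1, 1, 0]


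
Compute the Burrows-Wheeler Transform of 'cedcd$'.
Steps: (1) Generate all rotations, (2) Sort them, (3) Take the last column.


Rotations (sorted):
  0: $cedcd -> last char: d
  1: cd$ced -> last char: d
  2: cedcd$ -> last char: $
  3: d$cedc -> last char: c
  4: dcd$ce -> last char: e
  5: edcd$c -> last char: c


BWT = dd$cec


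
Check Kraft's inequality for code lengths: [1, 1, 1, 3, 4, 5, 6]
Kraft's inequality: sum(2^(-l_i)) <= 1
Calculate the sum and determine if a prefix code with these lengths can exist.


Sum = 2^(-1) + 2^(-1) + 2^(-1) + 2^(-3) + 2^(-4) + 2^(-5) + 2^(-6)
    = 0.5 + 0.5 + 0.5 + 0.125 + 0.0625 + 0.03125 + 0.015625
    = 111/64 = 1.734375
Since 1.734375 > 1, Kraft's inequality is NOT satisfied.
A prefix code with these lengths CANNOT exist.

Kraft sum = 1.734375. Not satisfied.


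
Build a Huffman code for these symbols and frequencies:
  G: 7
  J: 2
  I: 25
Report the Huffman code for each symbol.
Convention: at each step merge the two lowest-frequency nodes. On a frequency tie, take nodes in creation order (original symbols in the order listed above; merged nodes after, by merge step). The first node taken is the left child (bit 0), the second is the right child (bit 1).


Huffman tree construction:
Step 1: Merge J(2) + G(7) = 9
Step 2: Merge (J+G)(9) + I(25) = 34
Read each symbol's code off the tree from the root (left child = 0, right child = 1).

Codes:
  G: 01 (length 2)
  J: 00 (length 2)
  I: 1 (length 1)
Average code length: 43/34 = 1.2647 bits/symbol


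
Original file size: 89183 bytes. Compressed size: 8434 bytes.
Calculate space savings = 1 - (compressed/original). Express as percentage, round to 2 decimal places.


ratio = compressed/original = 8434/89183 = 0.09457
savings = 1 - ratio = 1 - 0.09457 = 0.90543
as a percentage: 0.90543 * 100 = 90.54%

Space savings = 1 - 8434/89183 = 90.54%


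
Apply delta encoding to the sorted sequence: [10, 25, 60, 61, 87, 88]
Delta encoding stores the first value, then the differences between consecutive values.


First value: 10
Deltas:
  25 - 10 = 15
  60 - 25 = 35
  61 - 60 = 1
  87 - 61 = 26
  88 - 87 = 1


Delta encoded: [10, 15, 35, 1, 26, 1]


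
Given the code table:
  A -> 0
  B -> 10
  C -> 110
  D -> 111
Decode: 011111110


Decoding:
0 -> A
111 -> D
111 -> D
10 -> B


Result: ADDB


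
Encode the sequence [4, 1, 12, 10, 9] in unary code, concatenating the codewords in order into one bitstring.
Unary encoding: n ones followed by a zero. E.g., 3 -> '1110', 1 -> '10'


Encode each number as n ones followed by a terminating 0:
  4 -> 11110 (5 bits)
  1 -> 10 (2 bits)
  12 -> 1111111111110 (13 bits)
  10 -> 11111111110 (11 bits)
  9 -> 1111111110 (10 bits)
Total length = 5 + 2 + 13 + 11 + 10 = 41 bits.

Unary([4, 1, 12, 10, 9]) = 11110101111111111110111111111101111111110 (41 bits)


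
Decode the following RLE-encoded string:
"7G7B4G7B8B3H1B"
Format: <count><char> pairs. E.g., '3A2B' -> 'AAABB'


Expanding each <count><char> pair:
  7G -> 'GGGGGGG'
  7B -> 'BBBBBBB'
  4G -> 'GGGG'
  7B -> 'BBBBBBB'
  8B -> 'BBBBBBBB'
  3H -> 'HHH'
  1B -> 'B'

Decoded = GGGGGGGBBBBBBBGGGGBBBBBBBBBBBBBBBHHHB


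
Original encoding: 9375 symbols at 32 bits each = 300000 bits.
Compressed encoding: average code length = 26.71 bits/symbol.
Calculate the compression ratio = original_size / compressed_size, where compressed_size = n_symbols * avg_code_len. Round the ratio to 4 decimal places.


original_size = n_symbols * orig_bits = 9375 * 32 = 300000 bits
compressed_size = n_symbols * avg_code_len = 9375 * 26.71 = 250406.25 bits
ratio = original_size / compressed_size = 300000 / 250406.25 = 1.1981

Compression ratio = 1.1981


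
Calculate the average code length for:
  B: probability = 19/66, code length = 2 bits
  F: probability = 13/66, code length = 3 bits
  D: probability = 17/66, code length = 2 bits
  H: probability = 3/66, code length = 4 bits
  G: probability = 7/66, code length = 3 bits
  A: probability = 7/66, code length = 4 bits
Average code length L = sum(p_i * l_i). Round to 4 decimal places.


Weighted contributions p_i * l_i:
  B: (19/66) * 2 = 38/66
  F: (13/66) * 3 = 39/66
  D: (17/66) * 2 = 34/66
  H: (3/66) * 4 = 12/66
  G: (7/66) * 3 = 21/66
  A: (7/66) * 4 = 28/66
Sum = (38 + 39 + 34 + 12 + 21 + 28)/66 = 172/66

L = 172/66 = 2.6061 bits/symbol


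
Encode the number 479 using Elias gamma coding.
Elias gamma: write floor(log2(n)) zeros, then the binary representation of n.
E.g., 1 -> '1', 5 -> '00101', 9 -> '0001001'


num_bits = floor(log2(479)) + 1 = 9
leading_zeros = num_bits - 1 = 8
binary(479) = 111011111

Elias gamma(479) = '00000000' + '111011111' = 00000000111011111 (17 bits)


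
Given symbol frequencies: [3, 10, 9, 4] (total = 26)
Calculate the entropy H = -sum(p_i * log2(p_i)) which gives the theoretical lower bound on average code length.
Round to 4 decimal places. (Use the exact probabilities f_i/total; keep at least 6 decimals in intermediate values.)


Per-symbol terms -p_i * log2(p_i) with p_i = f_i/26:
  p = 3/26 = 0.115385: log2(p) = -3.115477, -p*log2(p) = 0.359478
  p = 10/26 = 0.384615: log2(p) = -1.378512, -p*log2(p) = 0.530197
  p = 9/26 = 0.346154: log2(p) = -1.530515, -p*log2(p) = 0.529794
  p = 4/26 = 0.153846: log2(p) = -2.700440, -p*log2(p) = 0.415452
H = 0.359478 + 0.530197 + 0.529794 + 0.415452 = 1.834921

H = 1.8349 bits/symbol


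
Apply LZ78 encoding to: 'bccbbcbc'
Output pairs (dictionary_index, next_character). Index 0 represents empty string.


LZ78 encoding steps:
Dictionary: {0: ''}
Step 1: w='' (idx 0), next='b' -> output (0, 'b'), add 'b' as idx 1
Step 2: w='' (idx 0), next='c' -> output (0, 'c'), add 'c' as idx 2
Step 3: w='c' (idx 2), next='b' -> output (2, 'b'), add 'cb' as idx 3
Step 4: w='b' (idx 1), next='c' -> output (1, 'c'), add 'bc' as idx 4
Step 5: w='bc' (idx 4), end of input -> output (4, '')


Encoded: [(0, 'b'), (0, 'c'), (2, 'b'), (1, 'c'), (4, '')]


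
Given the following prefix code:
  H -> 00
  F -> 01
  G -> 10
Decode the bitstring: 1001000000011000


Decoding step by step:
Bits 10 -> G
Bits 01 -> F
Bits 00 -> H
Bits 00 -> H
Bits 00 -> H
Bits 01 -> F
Bits 10 -> G
Bits 00 -> H


Decoded message: GFHHHFGH


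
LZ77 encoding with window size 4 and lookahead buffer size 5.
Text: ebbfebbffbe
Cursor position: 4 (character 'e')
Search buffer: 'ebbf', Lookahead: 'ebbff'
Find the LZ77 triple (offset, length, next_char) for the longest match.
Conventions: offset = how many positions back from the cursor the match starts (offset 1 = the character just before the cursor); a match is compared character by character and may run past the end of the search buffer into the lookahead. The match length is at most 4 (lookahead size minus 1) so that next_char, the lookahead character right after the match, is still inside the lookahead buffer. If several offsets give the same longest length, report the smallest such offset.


Try each offset into the search buffer:
  offset=1 (pos 3, char 'f'): match length 0
  offset=2 (pos 2, char 'b'): match length 0
  offset=3 (pos 1, char 'b'): match length 0
  offset=4 (pos 0, char 'e'): match length 4
Longest match has length 4 at offset 4.
next_char = character at position 4 + 4 = 8 -> 'f'

Best match: offset=4, length=4 (matching 'ebbf' starting at position 0)
LZ77 triple: (4, 4, 'f')


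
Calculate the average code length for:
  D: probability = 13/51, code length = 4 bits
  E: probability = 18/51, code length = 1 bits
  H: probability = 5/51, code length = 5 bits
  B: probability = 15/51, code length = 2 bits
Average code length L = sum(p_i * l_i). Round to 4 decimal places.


Weighted contributions p_i * l_i:
  D: (13/51) * 4 = 52/51
  E: (18/51) * 1 = 18/51
  H: (5/51) * 5 = 25/51
  B: (15/51) * 2 = 30/51
Sum = (52 + 18 + 25 + 30)/51 = 125/51

L = 125/51 = 2.4510 bits/symbol


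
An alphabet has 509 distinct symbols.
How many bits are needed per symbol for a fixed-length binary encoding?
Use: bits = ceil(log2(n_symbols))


log2(509) = 8.9915
Bracket: 2^8 = 256 < 509 <= 2^9 = 512
So ceil(log2(509)) = 9

bits = ceil(log2(509)) = ceil(8.9915) = 9 bits


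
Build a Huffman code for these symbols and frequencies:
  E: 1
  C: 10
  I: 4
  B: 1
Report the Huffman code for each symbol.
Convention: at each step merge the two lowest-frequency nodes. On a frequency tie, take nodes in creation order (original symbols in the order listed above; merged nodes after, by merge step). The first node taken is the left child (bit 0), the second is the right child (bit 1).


Huffman tree construction:
Step 1: Merge E(1) + B(1) = 2
Step 2: Merge (E+B)(2) + I(4) = 6
Step 3: Merge ((E+B)+I)(6) + C(10) = 16
Read each symbol's code off the tree from the root (left child = 0, right child = 1).

Codes:
  E: 000 (length 3)
  C: 1 (length 1)
  I: 01 (length 2)
  B: 001 (length 3)
Average code length: 24/16 = 1.5000 bits/symbol


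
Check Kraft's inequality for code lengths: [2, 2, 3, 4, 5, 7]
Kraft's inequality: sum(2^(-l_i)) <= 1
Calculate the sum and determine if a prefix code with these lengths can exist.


Sum = 2^(-2) + 2^(-2) + 2^(-3) + 2^(-4) + 2^(-5) + 2^(-7)
    = 0.25 + 0.25 + 0.125 + 0.0625 + 0.03125 + 0.0078125
    = 93/128 = 0.7265625
Since 0.7265625 <= 1, Kraft's inequality IS satisfied.
A prefix code with these lengths CAN exist.

Kraft sum = 0.7265625. Satisfied.


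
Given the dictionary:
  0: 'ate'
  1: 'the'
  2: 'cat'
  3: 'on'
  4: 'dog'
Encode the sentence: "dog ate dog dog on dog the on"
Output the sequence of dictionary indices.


Look up each word in the dictionary:
  'dog' -> 4
  'ate' -> 0
  'dog' -> 4
  'dog' -> 4
  'on' -> 3
  'dog' -> 4
  'the' -> 1
  'on' -> 3

Encoded: [4, 0, 4, 4, 3, 4, 1, 3]


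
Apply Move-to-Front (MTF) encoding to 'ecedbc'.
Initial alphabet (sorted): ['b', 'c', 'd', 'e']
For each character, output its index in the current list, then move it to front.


MTF encoding:
'e': index 3 in ['b', 'c', 'd', 'e'] -> ['e', 'b', 'c', 'd']
'c': index 2 in ['e', 'b', 'c', 'd'] -> ['c', 'e', 'b', 'd']
'e': index 1 in ['c', 'e', 'b', 'd'] -> ['e', 'c', 'b', 'd']
'd': index 3 in ['e', 'c', 'b', 'd'] -> ['d', 'e', 'c', 'b']
'b': index 3 in ['d', 'e', 'c', 'b'] -> ['b', 'd', 'e', 'c']
'c': index 3 in ['b', 'd', 'e', 'c'] -> ['c', 'b', 'd', 'e']


Output: [3, 2, 1, 3, 3, 3]


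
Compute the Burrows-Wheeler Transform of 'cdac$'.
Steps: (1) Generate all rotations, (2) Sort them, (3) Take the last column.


Rotations (sorted):
  0: $cdac -> last char: c
  1: ac$cd -> last char: d
  2: c$cda -> last char: a
  3: cdac$ -> last char: $
  4: dac$c -> last char: c


BWT = cda$c


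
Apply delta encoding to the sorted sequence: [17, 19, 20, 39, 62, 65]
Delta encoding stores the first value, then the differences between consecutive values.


First value: 17
Deltas:
  19 - 17 = 2
  20 - 19 = 1
  39 - 20 = 19
  62 - 39 = 23
  65 - 62 = 3


Delta encoded: [17, 2, 1, 19, 23, 3]


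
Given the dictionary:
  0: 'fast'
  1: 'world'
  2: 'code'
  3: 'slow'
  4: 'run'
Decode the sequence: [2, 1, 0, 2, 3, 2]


Look up each index in the dictionary:
  2 -> 'code'
  1 -> 'world'
  0 -> 'fast'
  2 -> 'code'
  3 -> 'slow'
  2 -> 'code'

Decoded: "code world fast code slow code"


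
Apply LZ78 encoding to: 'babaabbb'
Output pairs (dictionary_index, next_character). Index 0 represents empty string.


LZ78 encoding steps:
Dictionary: {0: ''}
Step 1: w='' (idx 0), next='b' -> output (0, 'b'), add 'b' as idx 1
Step 2: w='' (idx 0), next='a' -> output (0, 'a'), add 'a' as idx 2
Step 3: w='b' (idx 1), next='a' -> output (1, 'a'), add 'ba' as idx 3
Step 4: w='a' (idx 2), next='b' -> output (2, 'b'), add 'ab' as idx 4
Step 5: w='b' (idx 1), next='b' -> output (1, 'b'), add 'bb' as idx 5


Encoded: [(0, 'b'), (0, 'a'), (1, 'a'), (2, 'b'), (1, 'b')]


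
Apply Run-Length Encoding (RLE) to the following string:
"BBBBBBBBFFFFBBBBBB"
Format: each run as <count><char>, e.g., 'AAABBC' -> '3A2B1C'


Scanning runs left to right:
  i=0: run of 'B' x 8 -> '8B'
  i=8: run of 'F' x 4 -> '4F'
  i=12: run of 'B' x 6 -> '6B'

RLE = 8B4F6B


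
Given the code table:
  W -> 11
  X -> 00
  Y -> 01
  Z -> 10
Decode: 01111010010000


Decoding:
01 -> Y
11 -> W
10 -> Z
10 -> Z
01 -> Y
00 -> X
00 -> X


Result: YWZZYXX


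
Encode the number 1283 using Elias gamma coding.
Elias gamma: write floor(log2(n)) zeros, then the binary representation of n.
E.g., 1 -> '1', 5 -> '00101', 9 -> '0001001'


num_bits = floor(log2(1283)) + 1 = 11
leading_zeros = num_bits - 1 = 10
binary(1283) = 10100000011

Elias gamma(1283) = '0000000000' + '10100000011' = 000000000010100000011 (21 bits)


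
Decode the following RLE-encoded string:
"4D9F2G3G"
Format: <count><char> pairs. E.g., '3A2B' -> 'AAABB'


Expanding each <count><char> pair:
  4D -> 'DDDD'
  9F -> 'FFFFFFFFF'
  2G -> 'GG'
  3G -> 'GGG'

Decoded = DDDDFFFFFFFFFGGGGG


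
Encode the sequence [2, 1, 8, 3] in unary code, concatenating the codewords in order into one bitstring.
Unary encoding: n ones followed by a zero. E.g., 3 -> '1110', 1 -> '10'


Encode each number as n ones followed by a terminating 0:
  2 -> 110 (3 bits)
  1 -> 10 (2 bits)
  8 -> 111111110 (9 bits)
  3 -> 1110 (4 bits)
Total length = 3 + 2 + 9 + 4 = 18 bits.

Unary([2, 1, 8, 3]) = 110101111111101110 (18 bits)


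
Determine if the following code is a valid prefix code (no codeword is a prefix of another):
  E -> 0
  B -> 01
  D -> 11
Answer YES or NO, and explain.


Checking each pair (does one codeword prefix another?):
  E='0' vs B='01': prefix -- VIOLATION

NO -- this is NOT a valid prefix code. E (0) is a prefix of B (01).


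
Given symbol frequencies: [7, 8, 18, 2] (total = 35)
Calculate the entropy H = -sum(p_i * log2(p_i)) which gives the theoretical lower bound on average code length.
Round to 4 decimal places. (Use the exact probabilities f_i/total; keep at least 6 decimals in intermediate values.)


Per-symbol terms -p_i * log2(p_i) with p_i = f_i/35:
  p = 7/35 = 0.200000: log2(p) = -2.321928, -p*log2(p) = 0.464386
  p = 8/35 = 0.228571: log2(p) = -2.129283, -p*log2(p) = 0.486693
  p = 18/35 = 0.514286: log2(p) = -0.959358, -p*log2(p) = 0.493384
  p = 2/35 = 0.057143: log2(p) = -4.129283, -p*log2(p) = 0.235959
H = 0.464386 + 0.486693 + 0.493384 + 0.235959 = 1.680422

H = 1.6804 bits/symbol


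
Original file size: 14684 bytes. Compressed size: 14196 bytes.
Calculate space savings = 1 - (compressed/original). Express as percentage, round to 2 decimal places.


ratio = compressed/original = 14196/14684 = 0.966767
savings = 1 - ratio = 1 - 0.966767 = 0.033233
as a percentage: 0.033233 * 100 = 3.32%

Space savings = 1 - 14196/14684 = 3.32%


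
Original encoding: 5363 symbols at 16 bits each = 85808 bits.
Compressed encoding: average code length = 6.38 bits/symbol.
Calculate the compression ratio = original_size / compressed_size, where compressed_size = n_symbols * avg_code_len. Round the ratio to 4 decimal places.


original_size = n_symbols * orig_bits = 5363 * 16 = 85808 bits
compressed_size = n_symbols * avg_code_len = 5363 * 6.38 = 34215.94 bits
ratio = original_size / compressed_size = 85808 / 34215.94 = 2.5078

Compression ratio = 2.5078


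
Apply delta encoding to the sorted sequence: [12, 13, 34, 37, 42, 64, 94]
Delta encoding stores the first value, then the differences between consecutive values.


First value: 12
Deltas:
  13 - 12 = 1
  34 - 13 = 21
  37 - 34 = 3
  42 - 37 = 5
  64 - 42 = 22
  94 - 64 = 30


Delta encoded: [12, 1, 21, 3, 5, 22, 30]


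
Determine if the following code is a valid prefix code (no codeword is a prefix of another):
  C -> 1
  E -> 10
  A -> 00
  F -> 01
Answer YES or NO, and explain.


Checking each pair (does one codeword prefix another?):
  C='1' vs E='10': prefix -- VIOLATION

NO -- this is NOT a valid prefix code. C (1) is a prefix of E (10).


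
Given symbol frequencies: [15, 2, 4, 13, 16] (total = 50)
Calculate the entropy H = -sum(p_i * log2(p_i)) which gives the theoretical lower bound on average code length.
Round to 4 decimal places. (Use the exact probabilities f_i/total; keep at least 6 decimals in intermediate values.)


Per-symbol terms -p_i * log2(p_i) with p_i = f_i/50:
  p = 15/50 = 0.300000: log2(p) = -1.736966, -p*log2(p) = 0.521090
  p = 2/50 = 0.040000: log2(p) = -4.643856, -p*log2(p) = 0.185754
  p = 4/50 = 0.080000: log2(p) = -3.643856, -p*log2(p) = 0.291508
  p = 13/50 = 0.260000: log2(p) = -1.943416, -p*log2(p) = 0.505288
  p = 16/50 = 0.320000: log2(p) = -1.643856, -p*log2(p) = 0.526034
H = 0.521090 + 0.185754 + 0.291508 + 0.505288 + 0.526034 = 2.029674

H = 2.0297 bits/symbol


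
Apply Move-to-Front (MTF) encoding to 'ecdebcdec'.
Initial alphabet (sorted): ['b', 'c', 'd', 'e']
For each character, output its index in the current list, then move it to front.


MTF encoding:
'e': index 3 in ['b', 'c', 'd', 'e'] -> ['e', 'b', 'c', 'd']
'c': index 2 in ['e', 'b', 'c', 'd'] -> ['c', 'e', 'b', 'd']
'd': index 3 in ['c', 'e', 'b', 'd'] -> ['d', 'c', 'e', 'b']
'e': index 2 in ['d', 'c', 'e', 'b'] -> ['e', 'd', 'c', 'b']
'b': index 3 in ['e', 'd', 'c', 'b'] -> ['b', 'e', 'd', 'c']
'c': index 3 in ['b', 'e', 'd', 'c'] -> ['c', 'b', 'e', 'd']
'd': index 3 in ['c', 'b', 'e', 'd'] -> ['d', 'c', 'b', 'e']
'e': index 3 in ['d', 'c', 'b', 'e'] -> ['e', 'd', 'c', 'b']
'c': index 2 in ['e', 'd', 'c', 'b'] -> ['c', 'e', 'd', 'b']


Output: [3, 2, 3, 2, 3, 3, 3, 3, 2]


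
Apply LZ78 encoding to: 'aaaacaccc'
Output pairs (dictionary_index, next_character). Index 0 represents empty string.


LZ78 encoding steps:
Dictionary: {0: ''}
Step 1: w='' (idx 0), next='a' -> output (0, 'a'), add 'a' as idx 1
Step 2: w='a' (idx 1), next='a' -> output (1, 'a'), add 'aa' as idx 2
Step 3: w='a' (idx 1), next='c' -> output (1, 'c'), add 'ac' as idx 3
Step 4: w='ac' (idx 3), next='c' -> output (3, 'c'), add 'acc' as idx 4
Step 5: w='' (idx 0), next='c' -> output (0, 'c'), add 'c' as idx 5


Encoded: [(0, 'a'), (1, 'a'), (1, 'c'), (3, 'c'), (0, 'c')]


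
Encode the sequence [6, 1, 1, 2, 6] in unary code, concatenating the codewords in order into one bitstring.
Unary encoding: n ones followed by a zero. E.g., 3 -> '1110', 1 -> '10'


Encode each number as n ones followed by a terminating 0:
  6 -> 1111110 (7 bits)
  1 -> 10 (2 bits)
  1 -> 10 (2 bits)
  2 -> 110 (3 bits)
  6 -> 1111110 (7 bits)
Total length = 7 + 2 + 2 + 3 + 7 = 21 bits.

Unary([6, 1, 1, 2, 6]) = 111111010101101111110 (21 bits)


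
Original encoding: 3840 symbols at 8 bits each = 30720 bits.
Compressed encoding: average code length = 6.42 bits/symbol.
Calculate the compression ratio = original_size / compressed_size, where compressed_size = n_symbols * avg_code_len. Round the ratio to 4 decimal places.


original_size = n_symbols * orig_bits = 3840 * 8 = 30720 bits
compressed_size = n_symbols * avg_code_len = 3840 * 6.42 = 24652.8 bits
ratio = original_size / compressed_size = 30720 / 24652.8 = 1.2461

Compression ratio = 1.2461


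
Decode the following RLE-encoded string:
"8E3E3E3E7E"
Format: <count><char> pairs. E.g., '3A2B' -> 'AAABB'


Expanding each <count><char> pair:
  8E -> 'EEEEEEEE'
  3E -> 'EEE'
  3E -> 'EEE'
  3E -> 'EEE'
  7E -> 'EEEEEEE'

Decoded = EEEEEEEEEEEEEEEEEEEEEEEE


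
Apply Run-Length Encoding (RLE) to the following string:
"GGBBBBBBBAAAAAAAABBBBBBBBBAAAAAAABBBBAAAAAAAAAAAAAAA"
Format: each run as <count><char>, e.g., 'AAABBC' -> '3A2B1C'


Scanning runs left to right:
  i=0: run of 'G' x 2 -> '2G'
  i=2: run of 'B' x 7 -> '7B'
  i=9: run of 'A' x 8 -> '8A'
  i=17: run of 'B' x 9 -> '9B'
  i=26: run of 'A' x 7 -> '7A'
  i=33: run of 'B' x 4 -> '4B'
  i=37: run of 'A' x 15 -> '15A'

RLE = 2G7B8A9B7A4B15A


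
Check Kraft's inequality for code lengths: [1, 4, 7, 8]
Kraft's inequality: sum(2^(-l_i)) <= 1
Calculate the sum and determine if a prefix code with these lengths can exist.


Sum = 2^(-1) + 2^(-4) + 2^(-7) + 2^(-8)
    = 0.5 + 0.0625 + 0.0078125 + 0.00390625
    = 147/256 = 0.57421875
Since 0.57421875 <= 1, Kraft's inequality IS satisfied.
A prefix code with these lengths CAN exist.

Kraft sum = 0.57421875. Satisfied.


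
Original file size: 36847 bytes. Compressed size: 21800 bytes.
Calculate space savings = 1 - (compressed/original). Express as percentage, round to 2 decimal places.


ratio = compressed/original = 21800/36847 = 0.591636
savings = 1 - ratio = 1 - 0.591636 = 0.408364
as a percentage: 0.408364 * 100 = 40.84%

Space savings = 1 - 21800/36847 = 40.84%


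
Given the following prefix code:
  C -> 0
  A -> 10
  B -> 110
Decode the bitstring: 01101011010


Decoding step by step:
Bits 0 -> C
Bits 110 -> B
Bits 10 -> A
Bits 110 -> B
Bits 10 -> A


Decoded message: CBABA


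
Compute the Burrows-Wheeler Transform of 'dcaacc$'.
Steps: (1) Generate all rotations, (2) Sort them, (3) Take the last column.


Rotations (sorted):
  0: $dcaacc -> last char: c
  1: aacc$dc -> last char: c
  2: acc$dca -> last char: a
  3: c$dcaac -> last char: c
  4: caacc$d -> last char: d
  5: cc$dcaa -> last char: a
  6: dcaacc$ -> last char: $


BWT = ccacda$


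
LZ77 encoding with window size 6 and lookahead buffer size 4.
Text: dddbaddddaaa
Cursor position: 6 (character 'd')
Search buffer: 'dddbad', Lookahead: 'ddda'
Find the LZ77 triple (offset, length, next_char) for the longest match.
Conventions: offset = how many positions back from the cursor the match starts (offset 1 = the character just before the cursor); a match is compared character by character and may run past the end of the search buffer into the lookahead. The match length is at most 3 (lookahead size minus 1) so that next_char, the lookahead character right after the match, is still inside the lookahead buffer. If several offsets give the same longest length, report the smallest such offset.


Try each offset into the search buffer:
  offset=1 (pos 5, char 'd'): match length 3
  offset=2 (pos 4, char 'a'): match length 0
  offset=3 (pos 3, char 'b'): match length 0
  offset=4 (pos 2, char 'd'): match length 1
  offset=5 (pos 1, char 'd'): match length 2
  offset=6 (pos 0, char 'd'): match length 3
Longest match has length 3, found at offsets 1, 6; take the smallest, offset 1.
next_char = character at position 6 + 3 = 9 -> 'a'

Best match: offset=1, length=3 (matching 'ddd' starting at position 5)
LZ77 triple: (1, 3, 'a')


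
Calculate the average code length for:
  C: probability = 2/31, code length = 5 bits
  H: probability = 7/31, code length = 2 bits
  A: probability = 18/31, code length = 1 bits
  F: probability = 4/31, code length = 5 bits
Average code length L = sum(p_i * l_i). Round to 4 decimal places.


Weighted contributions p_i * l_i:
  C: (2/31) * 5 = 10/31
  H: (7/31) * 2 = 14/31
  A: (18/31) * 1 = 18/31
  F: (4/31) * 5 = 20/31
Sum = (10 + 14 + 18 + 20)/31 = 62/31

L = 62/31 = 2.0000 bits/symbol


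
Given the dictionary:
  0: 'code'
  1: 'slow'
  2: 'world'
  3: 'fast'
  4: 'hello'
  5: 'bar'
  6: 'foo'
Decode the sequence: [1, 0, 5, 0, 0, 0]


Look up each index in the dictionary:
  1 -> 'slow'
  0 -> 'code'
  5 -> 'bar'
  0 -> 'code'
  0 -> 'code'
  0 -> 'code'

Decoded: "slow code bar code code code"


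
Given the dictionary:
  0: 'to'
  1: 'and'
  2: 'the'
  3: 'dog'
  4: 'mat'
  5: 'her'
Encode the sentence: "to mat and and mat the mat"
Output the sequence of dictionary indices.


Look up each word in the dictionary:
  'to' -> 0
  'mat' -> 4
  'and' -> 1
  'and' -> 1
  'mat' -> 4
  'the' -> 2
  'mat' -> 4

Encoded: [0, 4, 1, 1, 4, 2, 4]


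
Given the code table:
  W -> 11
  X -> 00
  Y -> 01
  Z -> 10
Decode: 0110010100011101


Decoding:
01 -> Y
10 -> Z
01 -> Y
01 -> Y
00 -> X
01 -> Y
11 -> W
01 -> Y


Result: YZYYXYWY


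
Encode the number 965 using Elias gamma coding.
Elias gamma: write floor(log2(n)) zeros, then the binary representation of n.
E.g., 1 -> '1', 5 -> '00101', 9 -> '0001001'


num_bits = floor(log2(965)) + 1 = 10
leading_zeros = num_bits - 1 = 9
binary(965) = 1111000101

Elias gamma(965) = '000000000' + '1111000101' = 0000000001111000101 (19 bits)


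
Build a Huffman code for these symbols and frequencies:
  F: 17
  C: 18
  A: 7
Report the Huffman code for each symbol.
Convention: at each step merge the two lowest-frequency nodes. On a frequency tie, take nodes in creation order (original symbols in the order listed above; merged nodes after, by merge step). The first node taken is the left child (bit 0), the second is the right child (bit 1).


Huffman tree construction:
Step 1: Merge A(7) + F(17) = 24
Step 2: Merge C(18) + (A+F)(24) = 42
Read each symbol's code off the tree from the root (left child = 0, right child = 1).

Codes:
  F: 11 (length 2)
  C: 0 (length 1)
  A: 10 (length 2)
Average code length: 66/42 = 1.5714 bits/symbol


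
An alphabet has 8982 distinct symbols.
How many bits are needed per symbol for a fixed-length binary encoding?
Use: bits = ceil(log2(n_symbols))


log2(8982) = 13.1328
Bracket: 2^13 = 8192 < 8982 <= 2^14 = 16384
So ceil(log2(8982)) = 14

bits = ceil(log2(8982)) = ceil(13.1328) = 14 bits


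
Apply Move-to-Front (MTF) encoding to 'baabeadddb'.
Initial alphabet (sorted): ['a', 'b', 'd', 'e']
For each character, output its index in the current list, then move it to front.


MTF encoding:
'b': index 1 in ['a', 'b', 'd', 'e'] -> ['b', 'a', 'd', 'e']
'a': index 1 in ['b', 'a', 'd', 'e'] -> ['a', 'b', 'd', 'e']
'a': index 0 in ['a', 'b', 'd', 'e'] -> ['a', 'b', 'd', 'e']
'b': index 1 in ['a', 'b', 'd', 'e'] -> ['b', 'a', 'd', 'e']
'e': index 3 in ['b', 'a', 'd', 'e'] -> ['e', 'b', 'a', 'd']
'a': index 2 in ['e', 'b', 'a', 'd'] -> ['a', 'e', 'b', 'd']
'd': index 3 in ['a', 'e', 'b', 'd'] -> ['d', 'a', 'e', 'b']
'd': index 0 in ['d', 'a', 'e', 'b'] -> ['d', 'a', 'e', 'b']
'd': index 0 in ['d', 'a', 'e', 'b'] -> ['d', 'a', 'e', 'b']
'b': index 3 in ['d', 'a', 'e', 'b'] -> ['b', 'd', 'a', 'e']


Output: [1, 1, 0, 1, 3, 2, 3, 0, 0, 3]


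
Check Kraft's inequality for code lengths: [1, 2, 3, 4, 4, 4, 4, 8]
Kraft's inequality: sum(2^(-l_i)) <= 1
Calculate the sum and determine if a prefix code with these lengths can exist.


Sum = 2^(-1) + 2^(-2) + 2^(-3) + 2^(-4) + 2^(-4) + 2^(-4) + 2^(-4) + 2^(-8)
    = 0.5 + 0.25 + 0.125 + 0.0625 + 0.0625 + 0.0625 + 0.0625 + 0.00390625
    = 289/256 = 1.12890625
Since 1.12890625 > 1, Kraft's inequality is NOT satisfied.
A prefix code with these lengths CANNOT exist.

Kraft sum = 1.12890625. Not satisfied.


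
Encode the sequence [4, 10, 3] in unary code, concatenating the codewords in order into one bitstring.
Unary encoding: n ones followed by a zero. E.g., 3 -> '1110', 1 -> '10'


Encode each number as n ones followed by a terminating 0:
  4 -> 11110 (5 bits)
  10 -> 11111111110 (11 bits)
  3 -> 1110 (4 bits)
Total length = 5 + 11 + 4 = 20 bits.

Unary([4, 10, 3]) = 11110111111111101110 (20 bits)


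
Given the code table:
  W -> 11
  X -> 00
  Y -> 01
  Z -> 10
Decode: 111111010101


Decoding:
11 -> W
11 -> W
11 -> W
01 -> Y
01 -> Y
01 -> Y


Result: WWWYYY


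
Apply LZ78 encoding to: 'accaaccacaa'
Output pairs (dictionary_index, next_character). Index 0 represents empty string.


LZ78 encoding steps:
Dictionary: {0: ''}
Step 1: w='' (idx 0), next='a' -> output (0, 'a'), add 'a' as idx 1
Step 2: w='' (idx 0), next='c' -> output (0, 'c'), add 'c' as idx 2
Step 3: w='c' (idx 2), next='a' -> output (2, 'a'), add 'ca' as idx 3
Step 4: w='a' (idx 1), next='c' -> output (1, 'c'), add 'ac' as idx 4
Step 5: w='ca' (idx 3), next='c' -> output (3, 'c'), add 'cac' as idx 5
Step 6: w='a' (idx 1), next='a' -> output (1, 'a'), add 'aa' as idx 6


Encoded: [(0, 'a'), (0, 'c'), (2, 'a'), (1, 'c'), (3, 'c'), (1, 'a')]
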